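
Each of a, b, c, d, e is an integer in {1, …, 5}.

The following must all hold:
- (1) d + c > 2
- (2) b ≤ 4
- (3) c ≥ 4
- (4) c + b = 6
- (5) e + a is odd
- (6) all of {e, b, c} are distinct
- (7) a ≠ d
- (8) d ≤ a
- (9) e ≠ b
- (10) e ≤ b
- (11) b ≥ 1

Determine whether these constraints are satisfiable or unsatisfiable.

Satisfiable

Setting (a, b, c, d, e) = (2, 2, 4, 1, 1) satisfies everything: constraint 1: d + c = 5; constraint 4: c + b = 6; constraint 6: values 1, 2, 4 are distinct, and the others follow.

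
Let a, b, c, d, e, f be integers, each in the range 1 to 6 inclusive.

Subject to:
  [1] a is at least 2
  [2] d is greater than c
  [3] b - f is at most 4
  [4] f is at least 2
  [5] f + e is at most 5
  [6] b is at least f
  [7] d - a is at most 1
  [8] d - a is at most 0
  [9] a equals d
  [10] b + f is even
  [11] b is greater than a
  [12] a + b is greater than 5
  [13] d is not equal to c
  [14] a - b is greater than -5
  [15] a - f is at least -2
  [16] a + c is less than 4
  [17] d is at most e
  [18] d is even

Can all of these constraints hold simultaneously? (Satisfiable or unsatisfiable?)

The assignment a = 2, b = 4, c = 1, d = 2, e = 2, f = 2 works:
  constraint 3 holds since b - f = 2.
  constraint 5 holds since f + e = 4.
  constraint 7 holds since d - a = 0.
The rest check out directly.

Satisfiable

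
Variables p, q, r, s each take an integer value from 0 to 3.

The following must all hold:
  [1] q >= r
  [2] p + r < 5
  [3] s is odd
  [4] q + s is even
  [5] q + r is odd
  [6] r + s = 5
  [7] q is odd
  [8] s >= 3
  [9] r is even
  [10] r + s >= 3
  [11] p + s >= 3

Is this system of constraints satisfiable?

Satisfiable

One satisfying assignment is p = 0, q = 3, r = 2, s = 3.
For the less obvious constraints — constraint 2: p + r = 2; constraint 6: r + s = 5; constraint 10: r + s = 5 — and the others hold by inspection.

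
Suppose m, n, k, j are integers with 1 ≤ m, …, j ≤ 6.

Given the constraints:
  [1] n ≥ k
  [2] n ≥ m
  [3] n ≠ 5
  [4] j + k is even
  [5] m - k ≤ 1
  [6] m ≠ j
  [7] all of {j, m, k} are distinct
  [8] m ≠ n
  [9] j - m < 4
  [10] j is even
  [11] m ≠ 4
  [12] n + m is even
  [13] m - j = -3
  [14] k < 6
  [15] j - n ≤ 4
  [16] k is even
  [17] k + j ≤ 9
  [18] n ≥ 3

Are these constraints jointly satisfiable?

The assignment m = 1, n = 3, k = 2, j = 4 works:
  constraint 5 holds since m - k = -1.
  constraint 9 holds since j - m = 3.
The rest check out directly.

Satisfiable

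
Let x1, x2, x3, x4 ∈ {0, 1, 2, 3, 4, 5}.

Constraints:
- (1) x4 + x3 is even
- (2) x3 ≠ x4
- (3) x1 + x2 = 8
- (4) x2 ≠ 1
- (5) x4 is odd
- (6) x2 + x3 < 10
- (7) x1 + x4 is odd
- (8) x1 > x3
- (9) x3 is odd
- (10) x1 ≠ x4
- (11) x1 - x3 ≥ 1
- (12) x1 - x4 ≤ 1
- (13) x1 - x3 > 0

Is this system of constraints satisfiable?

Satisfiable

One satisfying assignment is x1 = 4, x2 = 4, x3 = 3, x4 = 5.
For the less obvious constraints — constraint 3: x1 + x2 = 8; constraint 6: x2 + x3 = 7; constraint 11: x1 - x3 = 1 — and the others hold by inspection.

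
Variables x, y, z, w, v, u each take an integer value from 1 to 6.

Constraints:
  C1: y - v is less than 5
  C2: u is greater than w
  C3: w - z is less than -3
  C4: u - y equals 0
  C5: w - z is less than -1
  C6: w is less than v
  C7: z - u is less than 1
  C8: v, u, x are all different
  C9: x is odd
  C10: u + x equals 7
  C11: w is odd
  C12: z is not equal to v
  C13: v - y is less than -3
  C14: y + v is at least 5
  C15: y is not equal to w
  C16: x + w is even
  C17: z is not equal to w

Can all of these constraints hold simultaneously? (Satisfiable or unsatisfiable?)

One satisfying assignment is x = 1, y = 6, z = 5, w = 1, v = 2, u = 6.
For the less obvious constraints — constraint 1: y - v = 4; constraint 3: w - z = -4 — and the others hold by inspection.

Satisfiable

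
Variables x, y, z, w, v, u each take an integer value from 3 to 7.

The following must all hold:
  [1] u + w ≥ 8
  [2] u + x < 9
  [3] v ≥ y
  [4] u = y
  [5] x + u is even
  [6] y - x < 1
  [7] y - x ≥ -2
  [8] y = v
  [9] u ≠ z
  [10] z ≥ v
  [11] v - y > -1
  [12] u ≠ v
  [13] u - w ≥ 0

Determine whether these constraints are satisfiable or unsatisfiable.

Unsatisfiable

From constraints 4 and 8, u = y = v, so u = v. But constraint 12 says u ≠ v. Contradiction.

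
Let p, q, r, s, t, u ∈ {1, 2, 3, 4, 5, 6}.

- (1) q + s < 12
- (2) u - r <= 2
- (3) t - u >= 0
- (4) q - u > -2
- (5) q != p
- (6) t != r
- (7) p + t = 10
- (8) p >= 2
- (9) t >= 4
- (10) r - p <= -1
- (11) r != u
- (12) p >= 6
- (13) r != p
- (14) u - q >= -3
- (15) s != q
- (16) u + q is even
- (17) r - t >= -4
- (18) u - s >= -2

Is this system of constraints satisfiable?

Try p = 6, q = 4, r = 2, s = 6, t = 4, u = 4.
Check constraint 1: q + s = 10; constraint 2: u - r = 2; constraint 3: t - u = 0. The remaining constraints are straightforward to verify.

Satisfiable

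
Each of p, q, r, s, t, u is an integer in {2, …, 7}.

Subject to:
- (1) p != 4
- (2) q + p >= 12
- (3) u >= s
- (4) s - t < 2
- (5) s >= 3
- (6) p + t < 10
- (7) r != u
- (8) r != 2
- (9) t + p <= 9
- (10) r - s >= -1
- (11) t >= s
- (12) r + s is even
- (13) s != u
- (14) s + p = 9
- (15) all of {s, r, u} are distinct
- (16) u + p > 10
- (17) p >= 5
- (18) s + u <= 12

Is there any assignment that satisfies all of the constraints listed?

Satisfiable

The assignment p = 5, q = 7, r = 6, s = 4, t = 4, u = 7 works:
  constraint 2 holds since q + p = 12.
  constraint 4 holds since s - t = 0.
  constraint 6 holds since p + t = 9.
The rest check out directly.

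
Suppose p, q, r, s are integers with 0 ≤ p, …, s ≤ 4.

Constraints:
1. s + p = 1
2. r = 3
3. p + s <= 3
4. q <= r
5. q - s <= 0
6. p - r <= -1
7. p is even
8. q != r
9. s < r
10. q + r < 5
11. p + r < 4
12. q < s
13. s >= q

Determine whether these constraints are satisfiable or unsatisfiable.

Satisfiable

Try p = 0, q = 0, r = 3, s = 1.
Check constraint 1: s + p = 1; constraint 3: p + s = 1. The remaining constraints are straightforward to verify.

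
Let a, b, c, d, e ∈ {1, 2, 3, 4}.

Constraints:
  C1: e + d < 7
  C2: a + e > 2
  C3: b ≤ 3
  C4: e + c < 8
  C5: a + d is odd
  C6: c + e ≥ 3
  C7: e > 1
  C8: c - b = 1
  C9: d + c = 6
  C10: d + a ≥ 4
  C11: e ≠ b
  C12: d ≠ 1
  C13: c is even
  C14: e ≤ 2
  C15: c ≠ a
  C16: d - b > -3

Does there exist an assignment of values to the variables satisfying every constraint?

Satisfiable

One satisfying assignment is a = 3, b = 3, c = 4, d = 2, e = 2.
For the less obvious constraints — constraint 1: e + d = 4; constraint 2: a + e = 5; constraint 4: e + c = 6 — and the others hold by inspection.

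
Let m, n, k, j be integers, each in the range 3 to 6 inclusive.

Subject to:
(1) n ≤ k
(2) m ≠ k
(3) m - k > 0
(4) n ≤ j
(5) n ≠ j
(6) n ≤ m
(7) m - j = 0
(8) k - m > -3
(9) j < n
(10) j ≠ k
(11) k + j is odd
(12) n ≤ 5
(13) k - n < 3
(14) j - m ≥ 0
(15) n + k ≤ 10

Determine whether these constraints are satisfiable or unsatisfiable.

Constraints 1, 3, 9, and 14 give k < m, m ≤ j, j < n, n ≤ k. Chaining: k < m ≤ j < n ≤ k, which forces k < k — impossible.

Unsatisfiable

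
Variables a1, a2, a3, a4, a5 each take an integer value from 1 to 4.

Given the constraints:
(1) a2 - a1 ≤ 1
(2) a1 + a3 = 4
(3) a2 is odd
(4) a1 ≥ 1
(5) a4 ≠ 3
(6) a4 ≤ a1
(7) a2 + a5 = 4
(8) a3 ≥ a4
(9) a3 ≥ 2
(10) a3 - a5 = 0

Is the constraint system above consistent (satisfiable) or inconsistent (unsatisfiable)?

Take a1 = 1, a2 = 1, a3 = 3, a4 = 1, a5 = 3. Then constraint 1: a2 - a1 = 0; constraint 2: a1 + a3 = 4, and every other listed constraint is also met.

Satisfiable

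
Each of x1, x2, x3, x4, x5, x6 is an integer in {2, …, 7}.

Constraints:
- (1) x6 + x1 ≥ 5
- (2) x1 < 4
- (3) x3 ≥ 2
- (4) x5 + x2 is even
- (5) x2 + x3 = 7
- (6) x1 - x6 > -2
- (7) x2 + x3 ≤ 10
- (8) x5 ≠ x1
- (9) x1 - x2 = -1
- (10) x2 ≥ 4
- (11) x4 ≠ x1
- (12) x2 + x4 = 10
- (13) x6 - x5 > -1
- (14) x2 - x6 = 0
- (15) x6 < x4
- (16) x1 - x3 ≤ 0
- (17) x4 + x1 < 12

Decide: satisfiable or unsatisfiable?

The assignment x1 = 3, x2 = 4, x3 = 3, x4 = 6, x5 = 4, x6 = 4 works:
  constraint 1 holds since x6 + x1 = 7.
  constraint 5 holds since x2 + x3 = 7.
  constraint 6 holds since x1 - x6 = -1.
The rest check out directly.

Satisfiable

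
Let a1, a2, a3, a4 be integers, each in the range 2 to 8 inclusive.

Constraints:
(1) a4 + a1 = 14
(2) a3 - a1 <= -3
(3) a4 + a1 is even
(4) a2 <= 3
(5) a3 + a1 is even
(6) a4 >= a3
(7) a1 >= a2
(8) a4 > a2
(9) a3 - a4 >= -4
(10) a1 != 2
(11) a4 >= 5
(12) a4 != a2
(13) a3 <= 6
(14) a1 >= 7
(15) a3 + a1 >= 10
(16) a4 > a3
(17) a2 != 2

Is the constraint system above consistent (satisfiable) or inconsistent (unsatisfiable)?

Try a1 = 8, a2 = 3, a3 = 2, a4 = 6.
Check constraint 1: a4 + a1 = 14; constraint 2: a3 - a1 = -6; constraint 9: a3 - a4 = -4. The remaining constraints are straightforward to verify.

Satisfiable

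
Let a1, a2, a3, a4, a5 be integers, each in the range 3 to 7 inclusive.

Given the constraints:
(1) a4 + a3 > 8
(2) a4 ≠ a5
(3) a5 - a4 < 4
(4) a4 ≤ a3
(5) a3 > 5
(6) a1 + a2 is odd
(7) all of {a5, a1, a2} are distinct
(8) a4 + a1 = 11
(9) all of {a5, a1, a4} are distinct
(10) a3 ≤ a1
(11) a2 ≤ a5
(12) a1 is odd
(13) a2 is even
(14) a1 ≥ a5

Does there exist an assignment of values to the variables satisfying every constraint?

Take a1 = 7, a2 = 4, a3 = 6, a4 = 4, a5 = 5. Then constraint 1: a4 + a3 = 10; constraint 3: a5 - a4 = 1; constraint 8: a4 + a1 = 11, and every other listed constraint is also met.

Satisfiable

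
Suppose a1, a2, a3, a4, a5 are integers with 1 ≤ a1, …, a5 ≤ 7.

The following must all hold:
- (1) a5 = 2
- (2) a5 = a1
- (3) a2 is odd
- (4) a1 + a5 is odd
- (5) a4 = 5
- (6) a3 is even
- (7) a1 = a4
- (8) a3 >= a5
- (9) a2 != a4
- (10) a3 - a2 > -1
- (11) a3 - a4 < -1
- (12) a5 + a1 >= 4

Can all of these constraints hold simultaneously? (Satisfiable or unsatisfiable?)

Unsatisfiable

Constraint 1 fixes a5 = 2 and constraint 5 fixes a4 = 5. Constraints 2 and 7 give a5 = a1 = a4, so a5 = a4. But 2 ≠ 5 — contradiction.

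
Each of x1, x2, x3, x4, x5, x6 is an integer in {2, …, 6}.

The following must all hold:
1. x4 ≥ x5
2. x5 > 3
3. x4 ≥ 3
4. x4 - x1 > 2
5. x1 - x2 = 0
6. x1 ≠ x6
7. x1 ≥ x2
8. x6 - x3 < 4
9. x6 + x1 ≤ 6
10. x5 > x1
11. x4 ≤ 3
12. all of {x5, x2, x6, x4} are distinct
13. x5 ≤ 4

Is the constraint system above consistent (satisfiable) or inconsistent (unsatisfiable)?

Unsatisfiable

From constraint 2: x5 ≥ 4. From constraints 1 and 11: x5 ≤ x4 and x4 ≤ 3, so x5 ≤ 3. But 3 < 4, so no value of x5 works.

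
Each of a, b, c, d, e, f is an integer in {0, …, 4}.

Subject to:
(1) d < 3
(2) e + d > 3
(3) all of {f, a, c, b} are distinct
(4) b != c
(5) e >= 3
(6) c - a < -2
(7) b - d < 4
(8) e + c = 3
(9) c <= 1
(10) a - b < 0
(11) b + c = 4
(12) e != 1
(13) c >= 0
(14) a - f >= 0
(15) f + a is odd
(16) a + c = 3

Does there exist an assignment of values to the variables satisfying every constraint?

Take a = 3, b = 4, c = 0, d = 1, e = 3, f = 2. Then constraint 2: e + d = 4; constraint 6: c - a = -3, and every other listed constraint is also met.

Satisfiable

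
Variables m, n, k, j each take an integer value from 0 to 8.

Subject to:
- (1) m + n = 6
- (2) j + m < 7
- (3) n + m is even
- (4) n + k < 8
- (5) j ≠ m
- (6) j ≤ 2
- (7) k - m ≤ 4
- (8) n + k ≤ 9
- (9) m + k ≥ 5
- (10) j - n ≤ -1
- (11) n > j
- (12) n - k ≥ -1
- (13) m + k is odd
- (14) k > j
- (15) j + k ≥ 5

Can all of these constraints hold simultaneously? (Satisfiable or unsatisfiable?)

Satisfiable

Setting (m, n, k, j) = (3, 3, 4, 2) satisfies everything: constraint 1: m + n = 6; constraint 2: j + m = 5, and the others follow.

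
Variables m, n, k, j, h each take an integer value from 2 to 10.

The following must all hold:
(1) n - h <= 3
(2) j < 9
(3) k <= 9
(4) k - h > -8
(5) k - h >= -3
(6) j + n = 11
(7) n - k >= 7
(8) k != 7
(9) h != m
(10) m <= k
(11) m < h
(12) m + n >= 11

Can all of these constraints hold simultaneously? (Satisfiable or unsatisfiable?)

Constraints 1, 5, and 7 give n − k ≥ 7, k − h ≥ -3, h − n ≥ -3.
Adding all 3 inequalities: the left sides telescope to 0, and the right sides sum to 7 + (-3) + (-3) = 1. So 0 ≥ 1, which is false.

Unsatisfiable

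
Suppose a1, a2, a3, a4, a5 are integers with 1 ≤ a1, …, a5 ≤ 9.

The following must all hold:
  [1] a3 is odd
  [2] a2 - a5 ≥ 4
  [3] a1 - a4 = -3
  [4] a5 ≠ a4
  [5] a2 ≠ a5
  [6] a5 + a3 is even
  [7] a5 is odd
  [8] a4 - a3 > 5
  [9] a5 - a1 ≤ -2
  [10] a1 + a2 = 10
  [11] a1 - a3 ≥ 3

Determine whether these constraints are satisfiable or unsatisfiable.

Try a1 = 5, a2 = 5, a3 = 1, a4 = 8, a5 = 1.
Check constraint 2: a2 - a5 = 4; constraint 3: a1 - a4 = -3. The remaining constraints are straightforward to verify.

Satisfiable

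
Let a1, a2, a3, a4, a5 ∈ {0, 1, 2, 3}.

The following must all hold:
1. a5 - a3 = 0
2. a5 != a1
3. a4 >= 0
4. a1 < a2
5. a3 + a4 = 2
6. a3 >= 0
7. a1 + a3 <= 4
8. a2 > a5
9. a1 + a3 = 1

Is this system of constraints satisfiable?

One satisfying assignment is a1 = 0, a2 = 2, a3 = 1, a4 = 1, a5 = 1.
For the less obvious constraints — constraint 1: a5 - a3 = 0; constraint 5: a3 + a4 = 2 — and the others hold by inspection.

Satisfiable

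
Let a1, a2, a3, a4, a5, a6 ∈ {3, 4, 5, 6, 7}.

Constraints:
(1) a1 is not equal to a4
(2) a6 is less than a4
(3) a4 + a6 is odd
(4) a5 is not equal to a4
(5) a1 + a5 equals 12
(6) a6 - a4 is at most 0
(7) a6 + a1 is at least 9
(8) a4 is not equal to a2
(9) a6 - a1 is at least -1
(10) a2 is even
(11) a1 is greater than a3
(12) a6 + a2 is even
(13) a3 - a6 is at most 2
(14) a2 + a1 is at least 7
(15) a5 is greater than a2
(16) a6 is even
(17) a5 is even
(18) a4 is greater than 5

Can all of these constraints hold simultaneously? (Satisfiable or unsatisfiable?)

Satisfiable

The assignment a1 = 6, a2 = 4, a3 = 5, a4 = 7, a5 = 6, a6 = 6 works:
  constraint 5 holds since a1 + a5 = 12.
  constraint 6 holds since a6 - a4 = -1.
The rest check out directly.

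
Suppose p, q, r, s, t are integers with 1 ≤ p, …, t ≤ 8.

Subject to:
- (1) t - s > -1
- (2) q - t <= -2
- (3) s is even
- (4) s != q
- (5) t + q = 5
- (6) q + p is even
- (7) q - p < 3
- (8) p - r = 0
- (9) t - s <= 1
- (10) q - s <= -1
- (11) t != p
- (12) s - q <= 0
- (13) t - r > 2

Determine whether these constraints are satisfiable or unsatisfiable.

Constraints 2, 9, and 12 give s − t ≥ -1, t − q ≥ 2, q − s ≥ 0.
Adding all 3 inequalities: the left sides telescope to 0, and the right sides sum to (-1) + 2 + 0 = 1. So 0 ≥ 1, which is false.

Unsatisfiable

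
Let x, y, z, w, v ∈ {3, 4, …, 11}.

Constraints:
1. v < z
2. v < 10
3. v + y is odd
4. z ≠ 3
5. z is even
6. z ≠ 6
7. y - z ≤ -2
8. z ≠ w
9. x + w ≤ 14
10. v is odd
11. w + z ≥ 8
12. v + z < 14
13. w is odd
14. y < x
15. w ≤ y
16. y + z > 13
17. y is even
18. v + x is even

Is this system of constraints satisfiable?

Try x = 9, y = 6, z = 8, w = 3, v = 5.
Check constraint 7: y - z = -2; constraint 9: x + w = 12. The remaining constraints are straightforward to verify.

Satisfiable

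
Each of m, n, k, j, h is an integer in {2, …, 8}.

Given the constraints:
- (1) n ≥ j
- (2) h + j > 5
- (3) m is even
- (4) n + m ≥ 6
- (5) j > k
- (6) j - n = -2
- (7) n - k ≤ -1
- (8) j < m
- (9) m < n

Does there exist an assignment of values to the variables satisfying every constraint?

Unsatisfiable

Constraints 5, 7, 8, and 9 give k < j, j < m, m < n, n < k. Chaining: k < j < m < n < k, which forces k < k — impossible.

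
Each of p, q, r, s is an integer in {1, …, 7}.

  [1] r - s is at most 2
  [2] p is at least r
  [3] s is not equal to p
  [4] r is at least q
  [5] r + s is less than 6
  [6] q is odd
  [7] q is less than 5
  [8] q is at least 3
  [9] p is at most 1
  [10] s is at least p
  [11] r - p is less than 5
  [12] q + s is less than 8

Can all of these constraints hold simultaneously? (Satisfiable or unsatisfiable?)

Unsatisfiable

From constraints 4 and 8: r ≥ q and q ≥ 3, so r ≥ 3. From constraints 2 and 9: r ≤ p and p ≤ 1, so r ≤ 1. But 1 < 3, so no value of r works.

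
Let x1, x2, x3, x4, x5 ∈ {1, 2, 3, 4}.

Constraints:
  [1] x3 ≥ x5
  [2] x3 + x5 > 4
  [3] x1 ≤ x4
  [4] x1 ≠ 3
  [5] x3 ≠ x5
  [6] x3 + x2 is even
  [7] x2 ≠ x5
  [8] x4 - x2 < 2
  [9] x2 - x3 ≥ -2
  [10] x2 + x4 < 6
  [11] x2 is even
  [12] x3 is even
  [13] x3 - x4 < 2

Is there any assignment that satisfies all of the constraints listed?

Satisfiable

Setting (x1, x2, x3, x4, x5) = (1, 2, 4, 3, 1) satisfies everything: constraint 2: x3 + x5 = 5; constraint 8: x4 - x2 = 1, and the others follow.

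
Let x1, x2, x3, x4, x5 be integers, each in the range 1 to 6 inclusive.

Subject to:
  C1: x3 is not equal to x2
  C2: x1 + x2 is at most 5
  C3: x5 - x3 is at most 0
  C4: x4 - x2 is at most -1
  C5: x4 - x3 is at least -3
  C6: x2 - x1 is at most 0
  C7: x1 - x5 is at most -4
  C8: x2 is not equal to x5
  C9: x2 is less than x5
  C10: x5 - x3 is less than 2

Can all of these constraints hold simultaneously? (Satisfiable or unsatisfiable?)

Constraints 3, 4, 5, 6, and 7 give x5 − x1 ≥ 4, x1 − x2 ≥ 0, x2 − x4 ≥ 1, x4 − x3 ≥ -3, x3 − x5 ≥ 0.
Adding all 5 inequalities: the left sides telescope to 0, and the right sides sum to 4 + 0 + 1 + (-3) + 0 = 2. So 0 ≥ 2, which is false.

Unsatisfiable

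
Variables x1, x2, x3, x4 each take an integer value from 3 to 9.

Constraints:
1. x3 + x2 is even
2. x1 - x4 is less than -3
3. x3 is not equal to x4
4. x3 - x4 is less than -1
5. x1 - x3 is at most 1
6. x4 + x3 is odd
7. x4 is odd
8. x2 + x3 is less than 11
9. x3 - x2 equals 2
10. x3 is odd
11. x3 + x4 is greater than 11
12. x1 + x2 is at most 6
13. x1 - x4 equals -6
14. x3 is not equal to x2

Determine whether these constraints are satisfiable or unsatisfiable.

Unsatisfiable

Constraint 7 makes x4 odd and constraint 10 makes x3 odd, so x4 + x3 must be even. Constraint 6 says x4 + x3 is odd — contradiction.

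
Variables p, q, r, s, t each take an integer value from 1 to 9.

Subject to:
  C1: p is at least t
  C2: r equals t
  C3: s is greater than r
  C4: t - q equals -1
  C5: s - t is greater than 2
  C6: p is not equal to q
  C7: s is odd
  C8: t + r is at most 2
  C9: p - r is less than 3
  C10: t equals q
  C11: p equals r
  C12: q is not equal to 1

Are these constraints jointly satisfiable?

From constraints 2, 10, and 11, p = r = t = q, so p = q. But constraint 6 says p ≠ q. Contradiction.

Unsatisfiable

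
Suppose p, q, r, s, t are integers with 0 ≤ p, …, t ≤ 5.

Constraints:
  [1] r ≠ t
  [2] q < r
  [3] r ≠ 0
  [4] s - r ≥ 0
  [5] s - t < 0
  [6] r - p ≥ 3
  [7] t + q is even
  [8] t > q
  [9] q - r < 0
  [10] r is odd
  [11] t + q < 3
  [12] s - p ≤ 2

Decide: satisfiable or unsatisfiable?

Constraints 4, 6, and 12 give p − s ≥ -2, s − r ≥ 0, r − p ≥ 3.
Adding all 3 inequalities: the left sides telescope to 0, and the right sides sum to (-2) + 0 + 3 = 1. So 0 ≥ 1, which is false.

Unsatisfiable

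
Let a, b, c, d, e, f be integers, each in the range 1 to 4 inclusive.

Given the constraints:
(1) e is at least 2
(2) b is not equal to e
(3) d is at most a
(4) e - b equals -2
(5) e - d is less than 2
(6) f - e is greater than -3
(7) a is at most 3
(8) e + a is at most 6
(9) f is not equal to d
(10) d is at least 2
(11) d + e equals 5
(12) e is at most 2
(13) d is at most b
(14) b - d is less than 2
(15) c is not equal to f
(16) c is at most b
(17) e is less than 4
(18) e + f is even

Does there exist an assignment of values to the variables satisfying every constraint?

Satisfiable

Take a = 3, b = 4, c = 1, d = 3, e = 2, f = 2. Then constraint 4: e - b = -2; constraint 5: e - d = -1; constraint 6: f - e = 0, and every other listed constraint is also met.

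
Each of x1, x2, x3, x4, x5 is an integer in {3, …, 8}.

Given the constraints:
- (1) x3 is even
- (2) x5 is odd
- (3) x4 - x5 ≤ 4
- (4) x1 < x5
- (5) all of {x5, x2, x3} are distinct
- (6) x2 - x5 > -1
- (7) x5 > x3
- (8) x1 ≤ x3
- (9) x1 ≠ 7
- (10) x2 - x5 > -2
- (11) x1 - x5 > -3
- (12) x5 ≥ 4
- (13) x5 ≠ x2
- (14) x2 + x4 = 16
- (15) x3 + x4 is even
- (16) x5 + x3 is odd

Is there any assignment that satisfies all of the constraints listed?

Satisfiable

The assignment x1 = 5, x2 = 8, x3 = 6, x4 = 8, x5 = 7 works:
  constraint 3 holds since x4 - x5 = 1.
  constraint 6 holds since x2 - x5 = 1.
  constraint 10 holds since x2 - x5 = 1.
The rest check out directly.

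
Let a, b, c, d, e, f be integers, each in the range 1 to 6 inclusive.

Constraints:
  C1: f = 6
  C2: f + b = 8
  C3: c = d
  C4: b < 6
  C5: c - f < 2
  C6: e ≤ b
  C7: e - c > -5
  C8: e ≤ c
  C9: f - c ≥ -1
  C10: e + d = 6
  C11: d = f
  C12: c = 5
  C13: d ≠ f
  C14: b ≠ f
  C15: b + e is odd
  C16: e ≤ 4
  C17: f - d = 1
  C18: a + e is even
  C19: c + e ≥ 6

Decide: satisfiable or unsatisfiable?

Constraint 12 fixes c = 5 and constraint 1 fixes f = 6. Constraints 3 and 11 give c = d = f, so c = f. But 5 ≠ 6 — contradiction.

Unsatisfiable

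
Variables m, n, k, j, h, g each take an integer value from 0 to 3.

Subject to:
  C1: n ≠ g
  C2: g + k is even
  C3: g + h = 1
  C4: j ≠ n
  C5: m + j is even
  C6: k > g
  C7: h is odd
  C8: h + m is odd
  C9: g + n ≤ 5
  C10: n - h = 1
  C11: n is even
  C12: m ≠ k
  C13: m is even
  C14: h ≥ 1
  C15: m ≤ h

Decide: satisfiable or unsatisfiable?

One satisfying assignment is m = 0, n = 2, k = 2, j = 0, h = 1, g = 0.
For the less obvious constraints — constraint 3: g + h = 1; constraint 9: g + n = 2; constraint 10: n - h = 1 — and the others hold by inspection.

Satisfiable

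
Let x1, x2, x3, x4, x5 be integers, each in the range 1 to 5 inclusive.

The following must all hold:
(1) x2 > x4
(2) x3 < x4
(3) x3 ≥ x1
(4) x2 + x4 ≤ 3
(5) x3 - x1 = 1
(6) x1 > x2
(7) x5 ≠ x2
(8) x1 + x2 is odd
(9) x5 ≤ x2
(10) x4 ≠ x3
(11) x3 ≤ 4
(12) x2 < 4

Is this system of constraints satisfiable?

Constraints 1, 2, 3, and 6 give x4 < x2, x2 < x1, x1 ≤ x3, x3 < x4. Chaining: x4 < x2 < x1 ≤ x3 < x4, which forces x4 < x4 — impossible.

Unsatisfiable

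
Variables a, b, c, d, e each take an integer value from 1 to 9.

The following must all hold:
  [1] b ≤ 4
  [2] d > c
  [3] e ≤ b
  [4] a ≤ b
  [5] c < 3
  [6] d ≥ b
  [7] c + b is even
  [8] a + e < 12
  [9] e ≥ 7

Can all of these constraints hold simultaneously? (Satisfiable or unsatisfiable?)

From constraint 9: e ≥ 7. From constraints 1 and 3: e ≤ b and b ≤ 4, so e ≤ 4. But 4 < 7, so no value of e works.

Unsatisfiable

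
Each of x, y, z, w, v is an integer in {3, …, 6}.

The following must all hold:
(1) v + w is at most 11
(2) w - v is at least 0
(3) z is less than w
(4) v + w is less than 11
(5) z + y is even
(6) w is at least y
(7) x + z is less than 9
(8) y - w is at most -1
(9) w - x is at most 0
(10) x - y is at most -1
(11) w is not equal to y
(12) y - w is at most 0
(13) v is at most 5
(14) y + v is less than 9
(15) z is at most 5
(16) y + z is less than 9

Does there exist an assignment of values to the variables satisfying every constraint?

Unsatisfiable

Constraints 8, 9, and 10 give x − w ≥ 0, w − y ≥ 1, y − x ≥ 1.
Adding all 3 inequalities: the left sides telescope to 0, and the right sides sum to 0 + 1 + 1 = 2. So 0 ≥ 2, which is false.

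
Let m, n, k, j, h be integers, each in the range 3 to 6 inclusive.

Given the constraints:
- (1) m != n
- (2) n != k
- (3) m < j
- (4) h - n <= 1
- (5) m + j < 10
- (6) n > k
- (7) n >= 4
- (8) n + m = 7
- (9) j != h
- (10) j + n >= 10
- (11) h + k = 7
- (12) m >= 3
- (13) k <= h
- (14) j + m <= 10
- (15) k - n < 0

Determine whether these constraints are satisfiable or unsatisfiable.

Try m = 3, n = 4, k = 3, j = 6, h = 4.
Check constraint 4: h - n = 0; constraint 5: m + j = 9. The remaining constraints are straightforward to verify.

Satisfiable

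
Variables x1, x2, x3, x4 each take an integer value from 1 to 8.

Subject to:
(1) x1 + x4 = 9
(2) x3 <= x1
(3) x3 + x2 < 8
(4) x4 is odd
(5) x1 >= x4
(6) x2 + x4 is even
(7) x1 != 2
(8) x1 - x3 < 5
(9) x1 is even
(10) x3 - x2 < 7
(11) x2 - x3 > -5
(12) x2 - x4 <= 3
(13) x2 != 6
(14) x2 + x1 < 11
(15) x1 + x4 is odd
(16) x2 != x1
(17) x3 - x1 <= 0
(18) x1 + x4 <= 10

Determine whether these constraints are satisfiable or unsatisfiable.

Satisfiable

Take x1 = 8, x2 = 1, x3 = 5, x4 = 1. Then constraint 1: x1 + x4 = 9; constraint 3: x3 + x2 = 6, and every other listed constraint is also met.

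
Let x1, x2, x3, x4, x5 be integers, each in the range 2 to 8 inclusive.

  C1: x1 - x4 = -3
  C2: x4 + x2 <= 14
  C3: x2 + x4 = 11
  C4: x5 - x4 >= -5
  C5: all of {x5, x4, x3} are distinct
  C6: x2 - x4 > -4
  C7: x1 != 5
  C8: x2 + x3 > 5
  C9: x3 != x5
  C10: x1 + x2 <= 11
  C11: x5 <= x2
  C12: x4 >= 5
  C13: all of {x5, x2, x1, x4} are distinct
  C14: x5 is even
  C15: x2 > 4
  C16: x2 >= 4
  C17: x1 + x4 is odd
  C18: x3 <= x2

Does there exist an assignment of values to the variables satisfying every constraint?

Try x1 = 3, x2 = 5, x3 = 3, x4 = 6, x5 = 2.
Check constraint 1: x1 - x4 = -3; constraint 2: x4 + x2 = 11; constraint 3: x2 + x4 = 11. The remaining constraints are straightforward to verify.

Satisfiable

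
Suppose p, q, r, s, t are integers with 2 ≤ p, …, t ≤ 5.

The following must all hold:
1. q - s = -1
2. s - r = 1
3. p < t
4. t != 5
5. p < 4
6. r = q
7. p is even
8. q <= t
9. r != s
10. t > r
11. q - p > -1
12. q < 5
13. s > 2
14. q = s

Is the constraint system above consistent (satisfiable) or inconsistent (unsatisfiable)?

From constraints 6 and 14, r = q = s, so r = s. But constraint 9 says r ≠ s. Contradiction.

Unsatisfiable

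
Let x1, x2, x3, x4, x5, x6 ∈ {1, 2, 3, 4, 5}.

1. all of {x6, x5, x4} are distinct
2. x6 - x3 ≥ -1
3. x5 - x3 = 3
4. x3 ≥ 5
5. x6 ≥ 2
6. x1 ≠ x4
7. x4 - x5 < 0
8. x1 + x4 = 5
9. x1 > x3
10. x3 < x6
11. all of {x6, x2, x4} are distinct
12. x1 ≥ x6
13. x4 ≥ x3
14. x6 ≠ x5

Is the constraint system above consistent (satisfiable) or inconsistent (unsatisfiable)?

From constraints 5 and 12: x1 ≥ x6 ≥ 2. From constraints 4 and 13: x4 ≥ x3 ≥ 5. Hence x1 + x4 ≥ 7. But constraint 8 requires x1 + x4 = 5, and 5 < 7. Contradiction.

Unsatisfiable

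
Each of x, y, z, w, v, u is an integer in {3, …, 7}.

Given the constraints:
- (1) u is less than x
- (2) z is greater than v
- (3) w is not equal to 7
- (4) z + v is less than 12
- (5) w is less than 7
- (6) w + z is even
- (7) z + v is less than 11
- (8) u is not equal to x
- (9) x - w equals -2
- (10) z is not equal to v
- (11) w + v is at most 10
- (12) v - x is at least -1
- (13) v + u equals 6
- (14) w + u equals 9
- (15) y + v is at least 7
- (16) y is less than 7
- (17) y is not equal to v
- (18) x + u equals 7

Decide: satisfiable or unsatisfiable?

Satisfiable

Try x = 4, y = 5, z = 6, w = 6, v = 3, u = 3.
Check constraint 4: z + v = 9; constraint 7: z + v = 9. The remaining constraints are straightforward to verify.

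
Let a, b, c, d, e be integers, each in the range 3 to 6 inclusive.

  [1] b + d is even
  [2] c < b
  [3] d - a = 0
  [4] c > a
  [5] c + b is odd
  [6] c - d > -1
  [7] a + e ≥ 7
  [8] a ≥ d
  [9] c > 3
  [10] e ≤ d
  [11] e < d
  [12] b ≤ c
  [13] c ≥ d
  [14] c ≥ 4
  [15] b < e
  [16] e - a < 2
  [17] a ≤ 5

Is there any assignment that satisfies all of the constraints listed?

Unsatisfiable

Constraints 2, 4, 8, 11, and 15 give c < b, b < e, e < d, d ≤ a, a < c. Chaining: c < b < e < d ≤ a < c, which forces c < c — impossible.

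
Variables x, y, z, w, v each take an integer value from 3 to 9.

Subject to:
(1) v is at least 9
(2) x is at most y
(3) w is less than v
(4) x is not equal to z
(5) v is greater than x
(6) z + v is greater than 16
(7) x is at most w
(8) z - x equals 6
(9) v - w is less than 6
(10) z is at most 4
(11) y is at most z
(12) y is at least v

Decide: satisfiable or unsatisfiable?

Unsatisfiable

From constraints 1 and 12: y ≥ v and v ≥ 9, so y ≥ 9. From constraints 10 and 11: y ≤ z and z ≤ 4, so y ≤ 4. But 4 < 9, so no value of y works.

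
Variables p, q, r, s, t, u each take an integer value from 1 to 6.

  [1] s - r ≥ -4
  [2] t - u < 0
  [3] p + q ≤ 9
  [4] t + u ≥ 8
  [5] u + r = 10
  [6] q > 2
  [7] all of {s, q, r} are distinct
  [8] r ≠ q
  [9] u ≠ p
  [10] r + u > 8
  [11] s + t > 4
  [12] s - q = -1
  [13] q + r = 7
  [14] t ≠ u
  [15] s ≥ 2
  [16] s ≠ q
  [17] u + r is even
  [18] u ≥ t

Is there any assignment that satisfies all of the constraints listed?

The assignment p = 4, q = 3, r = 4, s = 2, t = 4, u = 6 works:
  constraint 1 holds since s - r = -2.
  constraint 2 holds since t - u = -2.
The rest check out directly.

Satisfiable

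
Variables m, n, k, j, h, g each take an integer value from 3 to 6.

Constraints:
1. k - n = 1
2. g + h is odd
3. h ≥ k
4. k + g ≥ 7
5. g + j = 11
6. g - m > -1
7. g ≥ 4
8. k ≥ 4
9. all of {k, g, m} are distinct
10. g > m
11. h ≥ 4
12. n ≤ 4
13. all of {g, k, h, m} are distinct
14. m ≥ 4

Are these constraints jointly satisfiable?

Unsatisfiable

Constraints 7, 8, 11, and 14 confine each of g, k, h, m to the 3 values {4, …, 6} (the domain already gives each ≤ 6).
Constraint 13 requires all 4 of them to be distinct, but only 3 values are available — impossible by the pigeonhole principle.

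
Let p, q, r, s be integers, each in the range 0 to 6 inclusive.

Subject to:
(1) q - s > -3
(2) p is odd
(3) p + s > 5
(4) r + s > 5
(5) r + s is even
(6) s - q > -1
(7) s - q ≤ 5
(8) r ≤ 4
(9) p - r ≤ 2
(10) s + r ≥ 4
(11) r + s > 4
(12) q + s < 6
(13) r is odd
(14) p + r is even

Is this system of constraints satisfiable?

Satisfiable

Try p = 3, q = 1, r = 3, s = 3.
Check constraint 1: q - s = -2; constraint 3: p + s = 6; constraint 4: r + s = 6. The remaining constraints are straightforward to verify.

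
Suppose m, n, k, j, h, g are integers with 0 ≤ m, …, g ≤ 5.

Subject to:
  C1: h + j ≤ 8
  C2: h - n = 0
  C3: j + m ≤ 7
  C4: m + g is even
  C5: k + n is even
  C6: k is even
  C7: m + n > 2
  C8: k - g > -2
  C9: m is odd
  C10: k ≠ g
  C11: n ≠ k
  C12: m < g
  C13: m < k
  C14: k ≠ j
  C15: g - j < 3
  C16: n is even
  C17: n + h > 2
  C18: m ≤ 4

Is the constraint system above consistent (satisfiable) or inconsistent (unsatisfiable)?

Satisfiable

Setting (m, n, k, j, h, g) = (1, 2, 4, 3, 2, 3) satisfies everything: constraint 1: h + j = 5; constraint 2: h - n = 0, and the others follow.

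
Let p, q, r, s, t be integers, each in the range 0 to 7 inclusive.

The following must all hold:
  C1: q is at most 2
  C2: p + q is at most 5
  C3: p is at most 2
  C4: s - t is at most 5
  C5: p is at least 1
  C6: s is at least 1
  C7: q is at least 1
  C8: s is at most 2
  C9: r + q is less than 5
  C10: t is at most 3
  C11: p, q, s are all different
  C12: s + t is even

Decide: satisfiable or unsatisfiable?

Constraints 1, 3, 5, 6, 7, and 8 confine each of p, q, s to the 2 values {1, 2}.
Constraint 11 requires all 3 of them to be distinct, but only 2 values are available — impossible by the pigeonhole principle.

Unsatisfiable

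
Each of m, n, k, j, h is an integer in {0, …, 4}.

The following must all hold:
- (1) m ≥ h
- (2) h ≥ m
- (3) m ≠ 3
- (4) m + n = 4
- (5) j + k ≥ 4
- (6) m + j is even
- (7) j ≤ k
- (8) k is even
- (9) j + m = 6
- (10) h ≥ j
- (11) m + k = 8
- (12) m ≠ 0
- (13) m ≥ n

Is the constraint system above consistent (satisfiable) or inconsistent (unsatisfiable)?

Satisfiable

Setting (m, n, k, j, h) = (4, 0, 4, 2, 4) satisfies everything: constraint 4: m + n = 4; constraint 5: j + k = 6; constraint 9: j + m = 6, and the others follow.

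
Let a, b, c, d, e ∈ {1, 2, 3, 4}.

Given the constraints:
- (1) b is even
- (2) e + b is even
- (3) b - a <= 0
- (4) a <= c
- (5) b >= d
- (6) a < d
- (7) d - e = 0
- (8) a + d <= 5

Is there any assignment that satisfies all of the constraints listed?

Unsatisfiable

Constraints 3, 5, and 6 give a < d, d ≤ b, b ≤ a. Chaining: a < d ≤ b ≤ a, which forces a < a — impossible.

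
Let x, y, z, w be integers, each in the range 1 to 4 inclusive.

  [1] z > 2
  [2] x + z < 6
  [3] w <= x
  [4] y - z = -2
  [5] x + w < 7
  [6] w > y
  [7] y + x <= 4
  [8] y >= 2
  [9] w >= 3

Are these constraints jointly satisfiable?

From constraint 8: y ≥ 2. From constraints 3 and 9: x ≥ w ≥ 3. Hence y + x ≥ 5. But constraint 7 requires y + x ≤ 4, and 4 < 5. Contradiction.

Unsatisfiable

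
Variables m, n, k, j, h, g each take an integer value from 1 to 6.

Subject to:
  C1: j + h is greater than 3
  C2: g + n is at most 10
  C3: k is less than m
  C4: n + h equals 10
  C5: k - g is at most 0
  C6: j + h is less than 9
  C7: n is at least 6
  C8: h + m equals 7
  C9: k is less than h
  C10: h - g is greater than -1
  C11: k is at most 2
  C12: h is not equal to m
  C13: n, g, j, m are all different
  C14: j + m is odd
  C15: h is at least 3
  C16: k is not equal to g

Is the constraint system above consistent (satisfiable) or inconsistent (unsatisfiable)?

One satisfying assignment is m = 3, n = 6, k = 2, j = 2, h = 4, g = 4.
For the less obvious constraints — constraint 1: j + h = 6; constraint 2: g + n = 10; constraint 4: n + h = 10 — and the others hold by inspection.

Satisfiable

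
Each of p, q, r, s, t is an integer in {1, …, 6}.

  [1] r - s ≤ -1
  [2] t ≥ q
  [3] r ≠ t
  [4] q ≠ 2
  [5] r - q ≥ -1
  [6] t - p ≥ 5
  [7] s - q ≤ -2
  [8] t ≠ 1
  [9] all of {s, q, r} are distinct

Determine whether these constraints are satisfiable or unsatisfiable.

Unsatisfiable

Constraints 1, 5, and 7 give r − q ≥ -1, q − s ≥ 2, s − r ≥ 1.
Adding all 3 inequalities: the left sides telescope to 0, and the right sides sum to (-1) + 2 + 1 = 2. So 0 ≥ 2, which is false.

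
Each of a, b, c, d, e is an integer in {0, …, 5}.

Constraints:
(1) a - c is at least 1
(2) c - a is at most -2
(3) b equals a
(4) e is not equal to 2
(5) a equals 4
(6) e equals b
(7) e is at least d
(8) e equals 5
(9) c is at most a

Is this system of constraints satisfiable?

Constraint 8 fixes e = 5 and constraint 5 fixes a = 4. Constraints 3 and 6 give e = b = a, so e = a. But 5 ≠ 4 — contradiction.

Unsatisfiable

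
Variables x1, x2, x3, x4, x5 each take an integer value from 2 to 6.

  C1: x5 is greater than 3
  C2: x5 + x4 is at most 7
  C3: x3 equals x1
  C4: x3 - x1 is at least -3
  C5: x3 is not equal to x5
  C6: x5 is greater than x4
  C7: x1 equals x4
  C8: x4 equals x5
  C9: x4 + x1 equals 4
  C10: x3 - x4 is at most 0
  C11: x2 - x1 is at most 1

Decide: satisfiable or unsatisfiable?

From constraints 3, 7, and 8, x3 = x1 = x4 = x5, so x3 = x5. But constraint 5 says x3 ≠ x5. Contradiction.

Unsatisfiable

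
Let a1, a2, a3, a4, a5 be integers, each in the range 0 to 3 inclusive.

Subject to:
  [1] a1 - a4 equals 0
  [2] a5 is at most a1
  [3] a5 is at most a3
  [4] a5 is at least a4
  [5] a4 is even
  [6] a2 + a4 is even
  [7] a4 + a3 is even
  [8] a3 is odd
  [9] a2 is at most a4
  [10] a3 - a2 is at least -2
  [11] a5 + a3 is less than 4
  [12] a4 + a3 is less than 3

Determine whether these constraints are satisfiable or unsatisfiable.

Unsatisfiable

Constraint 5 makes a4 even and constraint 8 makes a3 odd, so a4 + a3 must be odd. Constraint 7 says a4 + a3 is even — contradiction.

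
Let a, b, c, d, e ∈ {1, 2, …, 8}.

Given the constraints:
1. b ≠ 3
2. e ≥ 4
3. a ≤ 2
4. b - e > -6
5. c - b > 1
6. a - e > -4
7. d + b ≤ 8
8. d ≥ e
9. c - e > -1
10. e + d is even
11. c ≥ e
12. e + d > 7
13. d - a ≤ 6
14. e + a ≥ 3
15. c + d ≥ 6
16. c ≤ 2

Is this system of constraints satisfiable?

From constraints 2 and 11: c ≥ e and e ≥ 4, so c ≥ 4. From constraint 16: c ≤ 2. But 2 < 4, so no value of c works.

Unsatisfiable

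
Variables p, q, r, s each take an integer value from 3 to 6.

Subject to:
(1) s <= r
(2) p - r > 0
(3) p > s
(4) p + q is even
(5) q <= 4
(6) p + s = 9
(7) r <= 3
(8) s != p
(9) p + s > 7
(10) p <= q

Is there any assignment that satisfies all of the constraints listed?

Unsatisfiable

From constraints 5 and 10: p ≤ q ≤ 4. From constraints 1 and 7: s ≤ r ≤ 3. Hence p + s ≤ 7. But constraint 6 requires p + s = 9, and 9 > 7. Contradiction.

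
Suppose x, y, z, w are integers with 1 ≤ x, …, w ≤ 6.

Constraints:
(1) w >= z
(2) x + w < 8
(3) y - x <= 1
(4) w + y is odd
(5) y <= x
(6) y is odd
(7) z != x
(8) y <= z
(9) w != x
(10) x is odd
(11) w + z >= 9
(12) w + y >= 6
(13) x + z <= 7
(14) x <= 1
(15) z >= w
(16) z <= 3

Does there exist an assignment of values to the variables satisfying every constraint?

From constraints 15 and 16: w ≤ z ≤ 3. From constraints 5 and 14: y ≤ x ≤ 1. Hence w + y ≤ 4. But constraint 12 requires w + y ≥ 6, and 6 > 4. Contradiction.

Unsatisfiable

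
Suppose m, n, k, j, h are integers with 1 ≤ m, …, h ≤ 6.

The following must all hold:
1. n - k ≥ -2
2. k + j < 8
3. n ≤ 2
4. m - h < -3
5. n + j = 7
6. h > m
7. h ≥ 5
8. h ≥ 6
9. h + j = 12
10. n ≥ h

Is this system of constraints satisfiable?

From constraint 8: h ≥ 6. From constraints 3 and 10: h ≤ n and n ≤ 2, so h ≤ 2. But 2 < 6, so no value of h works.

Unsatisfiable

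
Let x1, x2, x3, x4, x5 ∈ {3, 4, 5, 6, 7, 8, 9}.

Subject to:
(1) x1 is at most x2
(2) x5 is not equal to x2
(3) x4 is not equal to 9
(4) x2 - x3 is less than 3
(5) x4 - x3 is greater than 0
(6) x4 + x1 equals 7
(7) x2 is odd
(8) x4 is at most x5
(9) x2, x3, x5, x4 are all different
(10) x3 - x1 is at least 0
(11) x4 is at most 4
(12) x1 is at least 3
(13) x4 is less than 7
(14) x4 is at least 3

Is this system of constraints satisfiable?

Try x1 = 3, x2 = 5, x3 = 3, x4 = 4, x5 = 9.
Check constraint 4: x2 - x3 = 2; constraint 5: x4 - x3 = 1. The remaining constraints are straightforward to verify.

Satisfiable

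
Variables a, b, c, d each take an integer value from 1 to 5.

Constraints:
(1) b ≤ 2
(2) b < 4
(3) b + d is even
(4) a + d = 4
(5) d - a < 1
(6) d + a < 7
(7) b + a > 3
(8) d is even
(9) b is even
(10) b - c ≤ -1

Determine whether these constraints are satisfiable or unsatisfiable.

Satisfiable

Try a = 2, b = 2, c = 5, d = 2.
Check constraint 4: a + d = 4; constraint 5: d - a = 0; constraint 6: d + a = 4. The remaining constraints are straightforward to verify.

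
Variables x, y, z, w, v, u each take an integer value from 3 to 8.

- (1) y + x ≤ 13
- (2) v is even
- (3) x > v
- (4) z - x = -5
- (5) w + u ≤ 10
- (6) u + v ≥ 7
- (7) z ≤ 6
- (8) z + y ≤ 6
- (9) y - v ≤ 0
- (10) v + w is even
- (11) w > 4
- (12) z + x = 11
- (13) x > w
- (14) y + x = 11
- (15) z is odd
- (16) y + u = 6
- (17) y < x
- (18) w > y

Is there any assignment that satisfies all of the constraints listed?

Satisfiable

Take x = 8, y = 3, z = 3, w = 6, v = 6, u = 3. Then constraint 1: y + x = 11; constraint 4: z - x = -5; constraint 5: w + u = 9, and every other listed constraint is also met.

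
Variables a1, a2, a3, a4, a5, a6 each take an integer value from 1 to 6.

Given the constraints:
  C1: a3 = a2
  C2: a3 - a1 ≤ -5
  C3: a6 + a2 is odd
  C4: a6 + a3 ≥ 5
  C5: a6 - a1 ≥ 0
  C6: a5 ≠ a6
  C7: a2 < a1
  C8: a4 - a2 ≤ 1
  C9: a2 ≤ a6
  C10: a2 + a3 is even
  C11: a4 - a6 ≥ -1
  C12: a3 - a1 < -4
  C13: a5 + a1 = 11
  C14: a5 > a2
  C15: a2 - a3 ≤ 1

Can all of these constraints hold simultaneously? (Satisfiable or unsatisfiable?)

Unsatisfiable

Constraints 2, 5, 8, 11, and 15 give a3 − a2 ≥ -1, a2 − a4 ≥ -1, a4 − a6 ≥ -1, a6 − a1 ≥ 0, a1 − a3 ≥ 5.
Adding all 5 inequalities: the left sides telescope to 0, and the right sides sum to (-1) + (-1) + (-1) + 0 + 5 = 2. So 0 ≥ 2, which is false.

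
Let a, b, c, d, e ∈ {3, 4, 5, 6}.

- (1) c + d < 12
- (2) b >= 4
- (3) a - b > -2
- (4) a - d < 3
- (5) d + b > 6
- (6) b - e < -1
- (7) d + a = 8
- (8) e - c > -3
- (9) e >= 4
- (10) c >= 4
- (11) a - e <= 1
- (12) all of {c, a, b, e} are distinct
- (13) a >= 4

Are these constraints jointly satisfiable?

Constraints 2, 9, 10, and 13 confine each of c, a, b, e to the 3 values {4, …, 6} (the domain already gives each ≤ 6).
Constraint 12 requires all 4 of them to be distinct, but only 3 values are available — impossible by the pigeonhole principle.

Unsatisfiable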